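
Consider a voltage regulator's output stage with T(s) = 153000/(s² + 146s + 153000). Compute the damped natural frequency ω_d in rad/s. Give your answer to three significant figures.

Comparing the denominator to s² + 2ζω_n s + ω_n²: ω_n = √153000 = 391 rad/s, and 2ζω_n = 146 so ζ = 146/(2·391) = 0.187.
The damped frequency ω_d = ω_n√(1−ζ²) = 384 rad/s.

ω_d ≈ 384 rad/s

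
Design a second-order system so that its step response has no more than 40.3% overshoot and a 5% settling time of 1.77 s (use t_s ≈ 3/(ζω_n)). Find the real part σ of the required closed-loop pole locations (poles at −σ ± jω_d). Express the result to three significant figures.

σ ≈ 1.69

The settling-time spec alone fixes σ = ζω_n = 3/t_s = 3/1.77 = 1.69.
(Overshoot then fixes ζ = 0.278 and hence ω_d = σ·√(1−ζ²)/ζ = 5.86 rad/s.)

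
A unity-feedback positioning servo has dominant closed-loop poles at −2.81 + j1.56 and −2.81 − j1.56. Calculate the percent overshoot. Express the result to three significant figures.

%OS ≈ 0.349%

With σ = 2.81, ω_d = 1.56: ω_n = √(σ²+ω_d²) = 3.21 rad/s, ζ = σ/ω_n = 0.874.
%OS = 100 e^{−πζ/√(1−ζ²)} with ζ = 0.874 gives 0.349%.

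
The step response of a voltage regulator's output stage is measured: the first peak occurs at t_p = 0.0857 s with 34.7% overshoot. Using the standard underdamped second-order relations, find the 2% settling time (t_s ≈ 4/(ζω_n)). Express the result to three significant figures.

t_s ≈ 0.324 s

From the overshoot, ζ = −ln(OS)/√(π²+ln²(OS)) = 0.319.
t_p = π/ω_d ⇒ ω_d = 36.7 rad/s; then ω_n = ω_d/√(1−ζ²) = 38.7 rad/s.
t_s ≈ 4/(ζω_n) = 4/(0.319·38.7) = 0.324 s.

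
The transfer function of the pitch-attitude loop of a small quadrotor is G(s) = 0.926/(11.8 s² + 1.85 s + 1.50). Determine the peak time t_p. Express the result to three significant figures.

Dividing through by 11.8: denominator becomes s² + 0.1568 s + 0.1271.
So ω_n = √0.1271 = 0.357 rad/s and ζ = 0.1568/(2·0.357) = 0.220.
The damped frequency ω_d = ω_n√(1−ζ²) = 0.348 rad/s. t_p = π/ω_d = 9.03 s.

t_p ≈ 9.03 s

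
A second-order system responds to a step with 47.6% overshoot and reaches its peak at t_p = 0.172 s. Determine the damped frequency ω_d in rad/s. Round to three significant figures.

ω_d ≈ 18.3 rad/s

t_p = π/ω_d, so ω_d = π/0.172 = 18.3 rad/s.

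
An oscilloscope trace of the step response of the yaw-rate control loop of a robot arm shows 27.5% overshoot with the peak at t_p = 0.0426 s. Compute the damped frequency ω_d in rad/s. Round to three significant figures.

ω_d ≈ 73.7 rad/s

t_p = π/ω_d, so ω_d = π/0.0426 = 73.7 rad/s.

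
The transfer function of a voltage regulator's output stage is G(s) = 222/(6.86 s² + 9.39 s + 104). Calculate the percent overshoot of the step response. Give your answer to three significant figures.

Dividing through by 6.86: denominator becomes s² + 1.369 s + 15.16.
So ω_n = √15.16 = 3.89 rad/s and ζ = 1.369/(2·3.89) = 0.176.
%OS = 100 e^{−πζ/√(1−ζ²)} with ζ = 0.176 gives 57.1%.

%OS ≈ 57.1%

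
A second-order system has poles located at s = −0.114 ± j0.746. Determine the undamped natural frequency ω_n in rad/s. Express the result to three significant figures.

With σ = 0.114, ω_d = 0.746: ω_n = √(σ²+ω_d²) = 0.755 rad/s, ζ = σ/ω_n = 0.151.

ω_n ≈ 0.755 rad/s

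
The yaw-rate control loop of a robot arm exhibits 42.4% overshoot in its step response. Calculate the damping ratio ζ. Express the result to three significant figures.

ζ ≈ 0.263

Inverting the overshoot relation: ζ = |ln 0.424|/√(π² + ln²0.424) = 0.263.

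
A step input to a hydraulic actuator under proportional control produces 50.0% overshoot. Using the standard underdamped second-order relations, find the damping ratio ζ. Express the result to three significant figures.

Inverting the overshoot relation: ζ = |ln 0.500|/√(π² + ln²0.500) = 0.215.

ζ ≈ 0.215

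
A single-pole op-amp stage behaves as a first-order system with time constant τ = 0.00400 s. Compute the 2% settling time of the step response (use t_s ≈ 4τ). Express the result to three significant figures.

t_s ≈ 4τ = 0.0160 s.

t_s ≈ 0.0160 s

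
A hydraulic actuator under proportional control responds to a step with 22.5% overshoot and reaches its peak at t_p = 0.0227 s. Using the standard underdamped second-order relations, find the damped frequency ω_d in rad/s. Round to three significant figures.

t_p = π/ω_d, so ω_d = π/0.0227 = 138 rad/s.

ω_d ≈ 138 rad/s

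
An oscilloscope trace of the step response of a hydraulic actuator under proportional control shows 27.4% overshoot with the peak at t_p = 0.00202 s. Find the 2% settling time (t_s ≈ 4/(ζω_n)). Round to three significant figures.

From the overshoot, ζ = −ln(OS)/√(π²+ln²(OS)) = 0.381.
From t_p = π/ω_d, ω_d = π/0.00202 = 1560 rad/s, so ω_n = ω_d/√(1−ζ²) = 1680 rad/s.
t_s ≈ 4/(ζω_n) = 4/(0.381·1680) = 0.00624 s.

t_s ≈ 0.00624 s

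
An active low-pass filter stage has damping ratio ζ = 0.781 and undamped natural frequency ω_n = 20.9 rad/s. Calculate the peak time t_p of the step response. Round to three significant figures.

The damped frequency is ω_d = ω_n√(1−ζ²) = 20.9·√(1−0.610) = 13.1 rad/s.
Peak time t_p = π/ω_d = π/13.1 = 0.241 s.

t_p ≈ 0.241 s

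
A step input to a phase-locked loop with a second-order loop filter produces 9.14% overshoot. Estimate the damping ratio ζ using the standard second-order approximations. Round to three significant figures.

Inverting the overshoot relation: ζ = |ln 0.0914|/√(π² + ln²0.0914) = 0.606.

ζ ≈ 0.606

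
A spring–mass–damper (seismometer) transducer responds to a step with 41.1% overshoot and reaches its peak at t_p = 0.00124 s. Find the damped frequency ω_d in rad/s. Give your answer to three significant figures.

t_p = π/ω_d, so ω_d = π/0.00124 = 2530 rad/s.

ω_d ≈ 2530 rad/s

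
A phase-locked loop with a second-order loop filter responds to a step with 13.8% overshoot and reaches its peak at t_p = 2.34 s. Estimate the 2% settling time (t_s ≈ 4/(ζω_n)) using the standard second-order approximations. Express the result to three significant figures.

t_s ≈ 4.73 s

The overshoot fixes ζ = −ln(OS)/√(π²+ln²(OS)) = 0.533.
t_p = π/ω_d ⇒ ω_d = 1.34 rad/s; then ω_n = ω_d/√(1−ζ²) = 1.59 rad/s.
t_s ≈ 4/(ζω_n) = 4/(0.533·1.59) = 4.73 s.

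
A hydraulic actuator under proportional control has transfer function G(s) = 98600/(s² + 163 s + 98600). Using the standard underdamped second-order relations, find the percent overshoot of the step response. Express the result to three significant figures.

%OS ≈ 43.0%

Matching coefficients with s² + 2ζω_n s + ω_n² gives ω_n² = 98600 ⇒ ω_n = 314 rad/s, and ζ = 163/(2ω_n) = 0.260.
%OS = 100 e^{−πζ/√(1−ζ²)} with ζ = 0.260 gives 43.0%.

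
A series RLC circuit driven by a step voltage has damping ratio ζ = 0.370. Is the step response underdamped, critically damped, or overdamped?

underdamped

Since ζ = 0.370 < 1, the system is underdamped.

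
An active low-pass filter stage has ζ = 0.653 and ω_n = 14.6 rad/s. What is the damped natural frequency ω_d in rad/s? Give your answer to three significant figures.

ω_d = ω_n√(1−ζ²) = 14.6·√0.574 = 11.1 rad/s.

ω_d ≈ 11.1 rad/s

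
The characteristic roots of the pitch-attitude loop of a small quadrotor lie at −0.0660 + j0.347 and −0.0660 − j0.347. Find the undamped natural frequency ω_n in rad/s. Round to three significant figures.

The poles are at −σ ± jω_d with σ = 0.0660 and ω_d = 0.347, so ω_n = √(σ²+ω_d²) = 0.353 rad/s and ζ = σ/ω_n = 0.187.

ω_n ≈ 0.353 rad/s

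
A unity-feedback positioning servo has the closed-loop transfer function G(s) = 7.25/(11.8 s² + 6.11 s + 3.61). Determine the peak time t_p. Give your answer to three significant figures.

t_p ≈ 6.43 s

Dividing through by 11.8: denominator becomes s² + 0.5178 s + 0.3059.
So ω_n = √0.3059 = 0.553 rad/s and ζ = 0.5178/(2·0.553) = 0.468.
ω_d = 0.553·√(1 − 0.468²) = 0.489 rad/s. t_p = π/ω_d = 6.43 s.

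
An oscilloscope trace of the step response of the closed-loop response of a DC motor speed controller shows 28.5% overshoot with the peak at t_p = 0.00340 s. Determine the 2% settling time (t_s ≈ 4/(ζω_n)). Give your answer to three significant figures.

The overshoot fixes ζ = −ln(OS)/√(π²+ln²(OS)) = 0.371.
t_p = π/ω_d ⇒ ω_d = 924 rad/s; then ω_n = ω_d/√(1−ζ²) = 995 rad/s.
t_s ≈ 4/(ζω_n) = 4/(0.371·995) = 0.0108 s.

t_s ≈ 0.0108 s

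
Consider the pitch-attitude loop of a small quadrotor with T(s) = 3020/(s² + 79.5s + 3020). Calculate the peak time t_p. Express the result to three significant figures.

t_p ≈ 0.0828 s

Comparing the denominator to s² + 2ζω_n s + ω_n²: ω_n = √3020 = 55.0 rad/s, and 2ζω_n = 79.5 so ζ = 79.5/(2·55.0) = 0.723.
ω_d = 55.0·√(1 − 0.723²) = 37.9 rad/s. Then t_p = π/ω_d = 0.0828 s.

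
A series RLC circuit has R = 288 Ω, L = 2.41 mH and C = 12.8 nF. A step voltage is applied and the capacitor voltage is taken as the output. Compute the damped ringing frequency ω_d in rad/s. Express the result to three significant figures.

For a series RLC circuit (capacitor voltage as output), ω_n = 1/√(LC) = 1/√(2.41 mH · 12.8 nF) = 180000 rad/s.
ζ = (R/2)·√(C/L) = (288/2)·√(12.8 nF/2.41 mH) = 0.332.
ω_d = ω_n√(1−ζ²) = 170000 rad/s.

ω_d ≈ 170000 rad/s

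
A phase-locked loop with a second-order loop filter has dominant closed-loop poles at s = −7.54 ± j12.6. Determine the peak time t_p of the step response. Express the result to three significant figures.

t_p = π/ω_d with ω_d = 12.6 (the imaginary part), so t_p = 0.249 s.

t_p ≈ 0.249 s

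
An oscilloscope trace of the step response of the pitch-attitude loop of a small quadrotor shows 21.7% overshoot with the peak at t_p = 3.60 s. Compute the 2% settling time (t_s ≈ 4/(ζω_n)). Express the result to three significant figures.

t_s ≈ 9.42 s

From the overshoot, ζ = −ln(OS)/√(π²+ln²(OS)) = 0.437.
From t_p = π/ω_d, ω_d = π/3.60 = 0.873 rad/s, so ω_n = ω_d/√(1−ζ²) = 0.970 rad/s.
t_s ≈ 4/(ζω_n) = 4/(0.437·0.970) = 9.42 s.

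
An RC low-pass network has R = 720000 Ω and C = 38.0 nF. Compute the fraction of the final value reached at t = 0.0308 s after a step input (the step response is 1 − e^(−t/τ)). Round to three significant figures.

τ = RC = 720000 × 38.0 nF = 0.0274 s.
y(t)/y_∞ = 1 − e^(−t/τ) = 1 − e^(−0.0308/0.0274) = 1 − e^(−1.13) = 0.676.

y/y_∞ ≈ 0.676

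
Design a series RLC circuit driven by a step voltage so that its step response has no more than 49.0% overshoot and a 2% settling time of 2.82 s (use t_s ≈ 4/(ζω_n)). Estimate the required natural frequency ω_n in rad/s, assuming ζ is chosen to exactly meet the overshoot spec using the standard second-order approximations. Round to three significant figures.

From %OS = 100·exp(−πζ/√(1−ζ²)), invert to get ζ = −ln(OS)/√(π² + ln²(OS)) with OS = 0.490.
−ln 0.490 = 0.7133, so ζ = 0.7133/√(π² + 0.5089) = 0.221.
From t_s ≈ 4/(ζω_n): ω_n = 4/(ζ·t_s) = 4/(0.221·2.82) = 6.41 rad/s.

ω_n ≈ 6.41 rad/s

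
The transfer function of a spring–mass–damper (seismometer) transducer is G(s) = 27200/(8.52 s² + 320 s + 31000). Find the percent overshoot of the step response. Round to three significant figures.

Dividing through by 8.52: denominator becomes s² + 37.56 s + 3638.
So ω_n = √3638 = 60.3 rad/s and ζ = 37.56/(2·60.3) = 0.311.
%OS = 100 e^{−πζ/√(1−ζ²)} with ζ = 0.311 gives 35.7%.

%OS ≈ 35.7%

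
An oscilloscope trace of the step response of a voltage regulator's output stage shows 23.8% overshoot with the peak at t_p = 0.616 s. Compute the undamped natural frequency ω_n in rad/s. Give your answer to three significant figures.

ω_n ≈ 5.61 rad/s

From the overshoot, ζ = −ln(OS)/√(π²+ln²(OS)) = 0.416.
From t_p = π/ω_d, ω_d = π/0.616 = 5.10 rad/s, so ω_n = ω_d/√(1−ζ²) = 5.61 rad/s.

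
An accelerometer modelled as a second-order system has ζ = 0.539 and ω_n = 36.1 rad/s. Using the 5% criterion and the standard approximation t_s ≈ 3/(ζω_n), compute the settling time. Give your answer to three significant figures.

t_s ≈ 3/(ζω_n) = 3/(0.539 × 36.1) = 0.154 s.

t_s ≈ 0.154 s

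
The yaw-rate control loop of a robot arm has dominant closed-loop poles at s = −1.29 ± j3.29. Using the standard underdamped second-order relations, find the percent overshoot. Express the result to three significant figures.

The poles are at −σ ± jω_d with σ = 1.29 and ω_d = 3.29, so ω_n = √(σ²+ω_d²) = 3.53 rad/s and ζ = σ/ω_n = 0.365.
%OS = 100 e^{−πζ/√(1−ζ²)} with ζ = 0.365 gives 29.2%.

%OS ≈ 29.2%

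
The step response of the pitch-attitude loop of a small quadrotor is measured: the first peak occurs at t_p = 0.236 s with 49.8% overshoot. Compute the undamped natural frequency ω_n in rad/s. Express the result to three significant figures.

ω_n ≈ 13.6 rad/s

The overshoot fixes ζ = −ln(OS)/√(π²+ln²(OS)) = 0.217.
From t_p = π/ω_d, ω_d = π/0.236 = 13.3 rad/s, so ω_n = ω_d/√(1−ζ²) = 13.6 rad/s.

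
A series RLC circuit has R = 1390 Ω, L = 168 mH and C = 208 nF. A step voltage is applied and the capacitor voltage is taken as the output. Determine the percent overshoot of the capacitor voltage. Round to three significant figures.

For a series RLC circuit (capacitor voltage as output), ω_n = 1/√(LC) = 1/√(168 mH · 208 nF) = 5350 rad/s.
ζ = (R/2)·√(C/L) = (1390/2)·√(208 nF/168 mH) = 0.773.
Overshoot: exp(−π·0.773/√(1−0.773²)) = 0.0217, i.e. 2.17%.

%OS ≈ 2.17%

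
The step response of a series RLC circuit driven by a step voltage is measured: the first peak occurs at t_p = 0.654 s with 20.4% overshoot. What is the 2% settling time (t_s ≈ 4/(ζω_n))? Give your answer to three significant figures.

t_s ≈ 1.65 s

From the overshoot, ζ = −ln(OS)/√(π²+ln²(OS)) = 0.451.
t_p = π/ω_d ⇒ ω_d = 4.80 rad/s; then ω_n = ω_d/√(1−ζ²) = 5.38 rad/s.
t_s ≈ 4/(ζω_n) = 4/(0.451·5.38) = 1.65 s.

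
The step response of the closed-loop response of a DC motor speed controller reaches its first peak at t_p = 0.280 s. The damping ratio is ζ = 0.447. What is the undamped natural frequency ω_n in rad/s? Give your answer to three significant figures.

ω_n ≈ 12.5 rad/s

Peak time t_p = π/ω_d, so ω_d = π/t_p = π/0.280 = 11.2 rad/s.
ω_n = ω_d/√(1−ζ²) = 11.2/√0.800 = 12.5 rad/s.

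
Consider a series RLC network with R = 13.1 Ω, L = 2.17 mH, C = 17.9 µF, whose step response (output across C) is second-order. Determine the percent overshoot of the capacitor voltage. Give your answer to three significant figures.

For a series RLC circuit (capacitor voltage as output), ω_n = 1/√(LC) = 1/√(2.17 mH · 17.9 µF) = 5070 rad/s.
ζ = (R/2)·√(C/L) = (13.1/2)·√(17.9 µF/2.17 mH) = 0.595.
%OS = 100 e^{−πζ/√(1−ζ²)} with ζ = 0.595 gives 9.78%.

%OS ≈ 9.78%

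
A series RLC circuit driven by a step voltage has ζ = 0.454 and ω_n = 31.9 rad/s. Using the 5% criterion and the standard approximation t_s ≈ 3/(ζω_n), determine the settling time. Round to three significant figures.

t_s ≈ 3/(ζω_n) = 3/(0.454 × 31.9) = 0.207 s.

t_s ≈ 0.207 s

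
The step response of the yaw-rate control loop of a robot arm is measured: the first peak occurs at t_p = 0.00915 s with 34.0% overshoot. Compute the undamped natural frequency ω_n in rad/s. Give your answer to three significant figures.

ω_n ≈ 363 rad/s

ζ from %OS: ζ = |ln 0.340|/√(π²+ln²0.340) = 0.325.
From t_p = π/ω_d, ω_d = π/0.00915 = 343 rad/s, so ω_n = ω_d/√(1−ζ²) = 363 rad/s.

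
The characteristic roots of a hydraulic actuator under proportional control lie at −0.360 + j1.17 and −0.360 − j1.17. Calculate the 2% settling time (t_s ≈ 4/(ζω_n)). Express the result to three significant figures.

For poles at −σ ± jω_d, ζω_n = σ = 0.360, so t_s ≈ 4/σ = 11.1 s.

t_s ≈ 11.1 s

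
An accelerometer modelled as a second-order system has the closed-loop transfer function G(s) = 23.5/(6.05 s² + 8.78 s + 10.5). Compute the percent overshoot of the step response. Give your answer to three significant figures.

%OS ≈ 12.6%

Dividing through by 6.05: denominator becomes s² + 1.451 s + 1.736.
So ω_n = √1.736 = 1.32 rad/s and ζ = 1.451/(2·1.32) = 0.551.
%OS = 100·exp(−πζ/√(1−ζ²)) = 12.6%.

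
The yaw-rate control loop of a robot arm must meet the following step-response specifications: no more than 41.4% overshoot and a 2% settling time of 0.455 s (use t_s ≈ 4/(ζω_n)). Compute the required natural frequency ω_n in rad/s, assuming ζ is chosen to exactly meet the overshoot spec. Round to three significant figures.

ω_n ≈ 32.5 rad/s

Inverting the overshoot relation: ζ = |ln 0.414|/√(π² + ln²0.414) = 0.270.
Then ω_n = 4/(ζ t_s) = 4/(0.270 × 0.455) = 32.5 rad/s.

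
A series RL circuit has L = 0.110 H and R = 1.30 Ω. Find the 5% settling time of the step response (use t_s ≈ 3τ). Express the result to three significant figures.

t_s ≈ 0.254 s

τ = L/R = 0.110/1.30 = 0.0846 s.
t_s ≈ 3τ = 0.254 s.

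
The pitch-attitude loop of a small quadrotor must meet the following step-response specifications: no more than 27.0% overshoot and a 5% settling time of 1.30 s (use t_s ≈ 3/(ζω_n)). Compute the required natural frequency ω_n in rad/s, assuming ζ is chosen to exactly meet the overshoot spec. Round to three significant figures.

ω_n ≈ 6.00 rad/s

ζ = −ln(OS)/√(π² + (ln OS)²). With OS = 0.270, ln OS = −1.309 and ζ = 1.309/3.404 = 0.385.
Then ω_n = 3/(ζ t_s) = 3/(0.385 × 1.30) = 6.00 rad/s.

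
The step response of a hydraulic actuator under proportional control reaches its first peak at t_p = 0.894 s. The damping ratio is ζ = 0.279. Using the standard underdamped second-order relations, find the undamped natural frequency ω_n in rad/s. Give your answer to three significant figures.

ω_n ≈ 3.66 rad/s

Peak time t_p = π/ω_d, so ω_d = π/t_p = π/0.894 = 3.51 rad/s.
ω_n = ω_d/√(1−ζ²) = 3.51/√0.922 = 3.66 rad/s.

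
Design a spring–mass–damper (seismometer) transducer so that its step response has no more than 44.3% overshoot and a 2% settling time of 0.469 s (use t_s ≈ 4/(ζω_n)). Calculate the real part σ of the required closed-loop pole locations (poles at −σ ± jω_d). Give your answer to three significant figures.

The settling-time spec alone fixes σ = ζω_n = 4/t_s = 4/0.469 = 8.53.
(Overshoot then fixes ζ = 0.251 and hence ω_d = σ·√(1−ζ²)/ζ = 32.9 rad/s.)

σ ≈ 8.53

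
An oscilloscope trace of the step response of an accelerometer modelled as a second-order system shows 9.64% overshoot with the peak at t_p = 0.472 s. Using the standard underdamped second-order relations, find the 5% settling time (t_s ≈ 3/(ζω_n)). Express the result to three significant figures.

t_s ≈ 0.605 s

The overshoot fixes ζ = −ln(OS)/√(π²+ln²(OS)) = 0.597.
t_p = π/ω_d ⇒ ω_d = 6.66 rad/s; then ω_n = ω_d/√(1−ζ²) = 8.30 rad/s.
t_s ≈ 3/(ζω_n) = 3/(0.597·8.30) = 0.605 s.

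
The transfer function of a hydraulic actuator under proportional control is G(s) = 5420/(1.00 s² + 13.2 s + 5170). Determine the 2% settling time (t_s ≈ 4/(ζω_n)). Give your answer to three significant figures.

t_s ≈ 0.606 s

Dividing through by 1.00: denominator becomes s² + 13.20 s + 5170.
So ω_n = √5170 = 71.9 rad/s and ζ = 13.20/(2·71.9) = 0.0918.
t_s ≈ 4/(ζω_n) = 0.606 s.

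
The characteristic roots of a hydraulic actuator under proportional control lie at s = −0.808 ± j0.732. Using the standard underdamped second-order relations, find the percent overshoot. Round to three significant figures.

%OS ≈ 3.12%

The poles are at −σ ± jω_d with σ = 0.808 and ω_d = 0.732, so ω_n = √(σ²+ω_d²) = 1.09 rad/s and ζ = σ/ω_n = 0.741.
Overshoot: exp(−π·0.741/√(1−0.741²)) = 0.0312, i.e. 3.12%.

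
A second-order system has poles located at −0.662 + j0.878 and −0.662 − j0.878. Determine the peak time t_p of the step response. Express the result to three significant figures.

t_p ≈ 3.58 s

t_p = π/ω_d with ω_d = 0.878 (the imaginary part), so t_p = 3.58 s.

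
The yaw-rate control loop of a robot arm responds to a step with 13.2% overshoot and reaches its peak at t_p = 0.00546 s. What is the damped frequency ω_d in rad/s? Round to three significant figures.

t_p = π/ω_d, so ω_d = π/0.00546 = 575 rad/s.

ω_d ≈ 575 rad/s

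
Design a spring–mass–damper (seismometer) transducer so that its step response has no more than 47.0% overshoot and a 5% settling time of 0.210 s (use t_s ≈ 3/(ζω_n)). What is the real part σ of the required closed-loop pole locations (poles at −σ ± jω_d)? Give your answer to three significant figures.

σ ≈ 14.3

The settling-time spec alone fixes σ = ζω_n = 3/t_s = 3/0.210 = 14.3.
(Overshoot then fixes ζ = 0.234 and hence ω_d = σ·√(1−ζ²)/ζ = 59.4 rad/s.)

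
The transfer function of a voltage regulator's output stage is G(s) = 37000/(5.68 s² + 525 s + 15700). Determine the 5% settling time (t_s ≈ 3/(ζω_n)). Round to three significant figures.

t_s ≈ 0.0649 s

Dividing through by 5.68: denominator becomes s² + 92.43 s + 2764.
So ω_n = √2764 = 52.6 rad/s and ζ = 92.43/(2·52.6) = 0.879.
t_s ≈ 3/(ζω_n) = 0.0649 s.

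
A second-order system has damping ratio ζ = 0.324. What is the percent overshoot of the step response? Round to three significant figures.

For an underdamped second-order system, %OS = 100·exp(−πζ/√(1−ζ²)).
πζ/√(1−ζ²) = π·0.324/√(1−0.105) = 1.076, so %OS = 100·e^(−1.076) = 34.1%.

%OS ≈ 34.1%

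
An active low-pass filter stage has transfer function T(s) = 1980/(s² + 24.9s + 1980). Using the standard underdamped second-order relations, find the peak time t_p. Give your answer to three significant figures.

Comparing the denominator to s² + 2ζω_n s + ω_n²: ω_n = √1980 = 44.5 rad/s, and 2ζω_n = 24.9 so ζ = 24.9/(2·44.5) = 0.280.
The damped frequency ω_d = ω_n√(1−ζ²) = 42.7 rad/s. Then t_p = π/ω_d = 0.0735 s.

t_p ≈ 0.0735 s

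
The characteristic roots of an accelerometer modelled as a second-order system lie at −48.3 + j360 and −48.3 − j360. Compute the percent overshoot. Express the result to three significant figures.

%OS ≈ 65.6%

The poles are at −σ ± jω_d with σ = 48.3 and ω_d = 360, so ω_n = √(σ²+ω_d²) = 363 rad/s and ζ = σ/ω_n = 0.133.
%OS = 100·exp(−πζ/√(1−ζ²)) = 65.6%.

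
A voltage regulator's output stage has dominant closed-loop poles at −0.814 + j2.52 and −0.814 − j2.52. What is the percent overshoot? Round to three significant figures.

%OS ≈ 36.2%

With σ = 0.814, ω_d = 2.52: ω_n = √(σ²+ω_d²) = 2.65 rad/s, ζ = σ/ω_n = 0.307.
%OS = 100·exp(−πζ/√(1−ζ²)) = 36.2%.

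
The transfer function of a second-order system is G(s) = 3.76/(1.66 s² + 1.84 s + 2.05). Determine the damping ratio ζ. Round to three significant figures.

ζ ≈ 0.499

Dividing through by 1.66: denominator becomes s² + 1.108 s + 1.235.
So ω_n = √1.235 = 1.11 rad/s and ζ = 1.108/(2·1.11) = 0.499.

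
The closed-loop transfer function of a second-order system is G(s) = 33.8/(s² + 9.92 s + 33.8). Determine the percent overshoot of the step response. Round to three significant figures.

Comparing the denominator to s² + 2ζω_n s + ω_n²: ω_n = √33.8 = 5.81 rad/s, and 2ζω_n = 9.92 so ζ = 9.92/(2·5.81) = 0.853.
Overshoot: exp(−π·0.853/√(1−0.853²)) = 0.00587, i.e. 0.587%.

%OS ≈ 0.587%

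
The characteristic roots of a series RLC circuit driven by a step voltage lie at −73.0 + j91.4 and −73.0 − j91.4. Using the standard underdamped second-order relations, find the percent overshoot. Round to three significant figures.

|pole| = ω_n = √(73.0² + 91.4²) = 117 rad/s; ζ = cos θ = σ/ω_n = 0.624.
%OS = 100 e^{−πζ/√(1−ζ²)} with ζ = 0.624 gives 8.13%.

%OS ≈ 8.13%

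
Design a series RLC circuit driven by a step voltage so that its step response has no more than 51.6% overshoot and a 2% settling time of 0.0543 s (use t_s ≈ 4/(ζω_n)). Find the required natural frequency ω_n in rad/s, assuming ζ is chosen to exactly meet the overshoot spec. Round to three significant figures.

From %OS = 100·exp(−πζ/√(1−ζ²)), invert to get ζ = −ln(OS)/√(π² + ln²(OS)) with OS = 0.516.
−ln 0.516 = 0.6616, so ζ = 0.6616/√(π² + 0.4378) = 0.206.
Then ω_n = 4/(ζ t_s) = 4/(0.206 × 0.0543) = 357 rad/s.

ω_n ≈ 357 rad/s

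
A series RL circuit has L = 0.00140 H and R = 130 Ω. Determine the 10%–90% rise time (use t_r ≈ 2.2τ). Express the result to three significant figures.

τ = L/R = 0.00140/130 = 0.0000108 s.
t_r ≈ 2.2τ = 0.0000237 s.

t_r ≈ 0.0000237 s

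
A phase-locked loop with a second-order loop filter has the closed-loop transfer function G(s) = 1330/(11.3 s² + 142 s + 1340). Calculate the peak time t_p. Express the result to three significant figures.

Dividing through by 11.3: denominator becomes s² + 12.57 s + 118.6.
So ω_n = √118.6 = 10.9 rad/s and ζ = 12.57/(2·10.9) = 0.577.
ω_d = ω_n√(1−ζ²) = 8.89 rad/s. t_p = π/ω_d = 0.353 s.

t_p ≈ 0.353 s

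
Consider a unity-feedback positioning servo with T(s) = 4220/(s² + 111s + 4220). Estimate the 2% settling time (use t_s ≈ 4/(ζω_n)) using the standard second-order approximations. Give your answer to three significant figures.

t_s ≈ 0.0721 s

Matching coefficients with s² + 2ζω_n s + ω_n² gives ω_n² = 4220 ⇒ ω_n = 65.0 rad/s, and ζ = 111/(2ω_n) = 0.854.
t_s ≈ 4/(ζω_n) = 4/(0.854·65.0) = 0.0721 s.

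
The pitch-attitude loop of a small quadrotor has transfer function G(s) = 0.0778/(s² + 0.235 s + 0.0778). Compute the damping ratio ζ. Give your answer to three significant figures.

Comparing the denominator to s² + 2ζω_n s + ω_n²: ω_n = √0.0778 = 0.279 rad/s, and 2ζω_n = 0.235 so ζ = 0.235/(2·0.279) = 0.421.

ζ ≈ 0.421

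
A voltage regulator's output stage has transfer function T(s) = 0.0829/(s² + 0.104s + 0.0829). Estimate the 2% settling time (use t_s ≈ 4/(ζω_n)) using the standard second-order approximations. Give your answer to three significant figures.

t_s ≈ 76.9 s

Matching coefficients with s² + 2ζω_n s + ω_n² gives ω_n² = 0.0829 ⇒ ω_n = 0.288 rad/s, and ζ = 0.104/(2ω_n) = 0.181.
t_s ≈ 4/(ζω_n) = 4/(0.181·0.288) = 76.9 s.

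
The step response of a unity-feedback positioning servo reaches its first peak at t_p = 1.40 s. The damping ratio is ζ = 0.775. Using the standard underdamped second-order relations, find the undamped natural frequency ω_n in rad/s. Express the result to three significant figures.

Peak time t_p = π/ω_d, so ω_d = π/t_p = π/1.40 = 2.24 rad/s.
ω_n = ω_d/√(1−ζ²) = 2.24/√0.399 = 3.55 rad/s.

ω_n ≈ 3.55 rad/s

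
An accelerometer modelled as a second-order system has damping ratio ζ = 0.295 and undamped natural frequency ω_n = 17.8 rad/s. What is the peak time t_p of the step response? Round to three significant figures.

t_p ≈ 0.185 s

The damped frequency is ω_d = ω_n√(1−ζ²) = 17.8·√(1−0.0870) = 17.0 rad/s.
Peak time t_p = π/ω_d = π/17.0 = 0.185 s.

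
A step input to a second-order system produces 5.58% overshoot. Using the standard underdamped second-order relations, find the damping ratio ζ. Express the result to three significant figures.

Inverting the overshoot relation: ζ = |ln 0.0558|/√(π² + ln²0.0558) = 0.677.

ζ ≈ 0.677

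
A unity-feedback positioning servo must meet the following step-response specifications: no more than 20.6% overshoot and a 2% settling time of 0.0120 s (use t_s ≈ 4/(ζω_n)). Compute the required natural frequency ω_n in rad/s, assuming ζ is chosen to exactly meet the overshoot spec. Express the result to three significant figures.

Inverting the overshoot relation: ζ = |ln 0.206|/√(π² + ln²0.206) = 0.449.
Then ω_n = 4/(ζ t_s) = 4/(0.449 × 0.0120) = 742 rad/s.

ω_n ≈ 742 rad/s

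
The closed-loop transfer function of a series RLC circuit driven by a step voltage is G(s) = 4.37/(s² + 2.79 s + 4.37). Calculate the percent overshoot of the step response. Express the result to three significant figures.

%OS ≈ 5.99%

Comparing the denominator to s² + 2ζω_n s + ω_n²: ω_n = √4.37 = 2.09 rad/s, and 2ζω_n = 2.79 so ζ = 2.79/(2·2.09) = 0.667.
%OS = 100 e^{−πζ/√(1−ζ²)} with ζ = 0.667 gives 5.99%.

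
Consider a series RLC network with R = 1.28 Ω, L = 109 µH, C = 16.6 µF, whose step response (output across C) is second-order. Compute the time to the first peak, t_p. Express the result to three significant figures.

t_p ≈ 0.000138 s

For a series RLC circuit (capacitor voltage as output), ω_n = 1/√(LC) = 1/√(109 µH · 16.6 µF) = 23500 rad/s.
ζ = (R/2)·√(C/L) = (1.28/2)·√(16.6 µF/109 µH) = 0.250.
The damped frequency ω_d = ω_n√(1−ζ²) = 22800 rad/s. t_p = π/ω_d = 0.000138 s.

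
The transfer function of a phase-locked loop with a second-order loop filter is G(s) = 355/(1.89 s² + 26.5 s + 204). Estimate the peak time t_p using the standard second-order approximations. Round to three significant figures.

t_p ≈ 0.410 s

Dividing through by 1.89: denominator becomes s² + 14.02 s + 107.9.
So ω_n = √107.9 = 10.4 rad/s and ζ = 14.02/(2·10.4) = 0.675.
ω_d = 10.4·√(1 − 0.675²) = 7.67 rad/s. t_p = π/ω_d = 0.410 s.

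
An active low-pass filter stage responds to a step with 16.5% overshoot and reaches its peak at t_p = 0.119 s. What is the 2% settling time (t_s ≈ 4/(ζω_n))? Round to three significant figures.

t_s ≈ 0.264 s

ζ from %OS: ζ = |ln 0.165|/√(π²+ln²0.165) = 0.498.
t_p = π/ω_d ⇒ ω_d = 26.4 rad/s; then ω_n = ω_d/√(1−ζ²) = 30.4 rad/s.
t_s ≈ 4/(ζω_n) = 4/(0.498·30.4) = 0.264 s.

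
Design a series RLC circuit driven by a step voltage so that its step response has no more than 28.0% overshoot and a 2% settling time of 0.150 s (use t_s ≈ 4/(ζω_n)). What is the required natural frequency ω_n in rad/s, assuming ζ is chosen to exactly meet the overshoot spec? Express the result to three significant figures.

From %OS = 100·exp(−πζ/√(1−ζ²)), invert to get ζ = −ln(OS)/√(π² + ln²(OS)) with OS = 0.280.
−ln 0.280 = 1.273, so ζ = 1.273/√(π² + 1.620) = 0.376.
Then ω_n = 4/(ζ t_s) = 4/(0.376 × 0.150) = 71.0 rad/s.

ω_n ≈ 71.0 rad/s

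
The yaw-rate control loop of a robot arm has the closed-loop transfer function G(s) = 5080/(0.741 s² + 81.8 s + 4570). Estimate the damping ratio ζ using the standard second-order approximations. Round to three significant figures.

ζ ≈ 0.703

Dividing through by 0.741: denominator becomes s² + 110.4 s + 6167.
So ω_n = √6167 = 78.5 rad/s and ζ = 110.4/(2·78.5) = 0.703.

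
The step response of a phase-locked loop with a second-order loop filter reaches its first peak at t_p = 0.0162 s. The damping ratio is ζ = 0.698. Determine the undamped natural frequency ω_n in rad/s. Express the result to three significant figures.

ω_n ≈ 271 rad/s

Peak time t_p = π/ω_d, so ω_d = π/t_p = π/0.0162 = 194 rad/s.
ω_n = ω_d/√(1−ζ²) = 194/√0.513 = 271 rad/s.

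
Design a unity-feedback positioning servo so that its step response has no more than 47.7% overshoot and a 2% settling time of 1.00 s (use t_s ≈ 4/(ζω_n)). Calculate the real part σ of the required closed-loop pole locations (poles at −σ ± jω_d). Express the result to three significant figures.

The settling-time spec alone fixes σ = ζω_n = 4/t_s = 4/1.00 = 4.00.
(Overshoot then fixes ζ = 0.229 and hence ω_d = σ·√(1−ζ²)/ζ = 17.0 rad/s.)

σ ≈ 4.00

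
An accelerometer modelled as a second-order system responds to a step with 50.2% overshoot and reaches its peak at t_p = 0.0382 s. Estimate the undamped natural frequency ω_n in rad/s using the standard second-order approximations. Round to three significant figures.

ζ from %OS: ζ = |ln 0.502|/√(π²+ln²0.502) = 0.214.
From t_p = π/ω_d, ω_d = π/0.0382 = 82.2 rad/s, so ω_n = ω_d/√(1−ζ²) = 84.2 rad/s.

ω_n ≈ 84.2 rad/s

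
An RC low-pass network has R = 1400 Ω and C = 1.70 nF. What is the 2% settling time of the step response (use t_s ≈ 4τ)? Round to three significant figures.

τ = RC = 1400 × 1.70 nF = 0.00000238 s.
t_s ≈ 4τ = 0.00000952 s.

t_s ≈ 0.00000952 s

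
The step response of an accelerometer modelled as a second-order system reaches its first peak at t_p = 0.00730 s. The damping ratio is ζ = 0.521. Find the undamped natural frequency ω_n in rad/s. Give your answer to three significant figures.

ω_n ≈ 504 rad/s

Peak time t_p = π/ω_d, so ω_d = π/t_p = π/0.00730 = 430 rad/s.
ω_n = ω_d/√(1−ζ²) = 430/√0.729 = 504 rad/s.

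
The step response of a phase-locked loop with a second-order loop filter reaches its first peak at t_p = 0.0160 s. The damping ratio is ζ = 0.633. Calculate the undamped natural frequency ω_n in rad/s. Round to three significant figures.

ω_n ≈ 254 rad/s

Peak time t_p = π/ω_d, so ω_d = π/t_p = π/0.0160 = 196 rad/s.
ω_n = ω_d/√(1−ζ²) = 196/√0.599 = 254 rad/s.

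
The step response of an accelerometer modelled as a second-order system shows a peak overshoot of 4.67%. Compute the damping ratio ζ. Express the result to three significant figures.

ζ = −ln(OS)/√(π² + (ln OS)²). With OS = 0.0467, ln OS = −3.064 and ζ = 3.064/4.388 = 0.698.

ζ ≈ 0.698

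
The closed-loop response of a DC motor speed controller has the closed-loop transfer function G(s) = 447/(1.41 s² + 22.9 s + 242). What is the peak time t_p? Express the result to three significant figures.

Dividing through by 1.41: denominator becomes s² + 16.24 s + 171.6.
So ω_n = √171.6 = 13.1 rad/s and ζ = 16.24/(2·13.1) = 0.620.
ω_d = ω_n√(1−ζ²) = 10.3 rad/s. t_p = π/ω_d = 0.306 s.

t_p ≈ 0.306 s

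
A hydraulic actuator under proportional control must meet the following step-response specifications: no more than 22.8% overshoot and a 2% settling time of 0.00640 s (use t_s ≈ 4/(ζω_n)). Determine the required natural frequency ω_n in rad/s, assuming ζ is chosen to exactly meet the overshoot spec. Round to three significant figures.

ω_n ≈ 1470 rad/s

ζ = −ln(OS)/√(π² + (ln OS)²). With OS = 0.228, ln OS = −1.478 and ζ = 1.478/3.472 = 0.426.
Then ω_n = 4/(ζ t_s) = 4/(0.426 × 0.00640) = 1470 rad/s.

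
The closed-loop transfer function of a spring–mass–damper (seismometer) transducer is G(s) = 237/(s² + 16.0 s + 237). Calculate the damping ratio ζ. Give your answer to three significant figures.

ζ ≈ 0.520

Matching coefficients with s² + 2ζω_n s + ω_n² gives ω_n² = 237 ⇒ ω_n = 15.4 rad/s, and ζ = 16.0/(2ω_n) = 0.520.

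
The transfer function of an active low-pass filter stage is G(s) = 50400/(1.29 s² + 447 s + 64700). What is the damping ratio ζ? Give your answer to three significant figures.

ζ ≈ 0.774

Dividing through by 1.29: denominator becomes s² + 346.5 s + 50160.
So ω_n = √50160 = 224 rad/s and ζ = 346.5/(2·224) = 0.774.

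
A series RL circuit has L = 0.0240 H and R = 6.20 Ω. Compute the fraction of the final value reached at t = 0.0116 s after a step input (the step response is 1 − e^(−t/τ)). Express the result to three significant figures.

y/y_∞ ≈ 0.950

τ = L/R = 0.0240/6.20 = 0.00387 s.
y(t)/y_∞ = 1 − e^(−t/τ) = 1 − e^(−0.0116/0.00387) = 1 − e^(−3.00) = 0.950.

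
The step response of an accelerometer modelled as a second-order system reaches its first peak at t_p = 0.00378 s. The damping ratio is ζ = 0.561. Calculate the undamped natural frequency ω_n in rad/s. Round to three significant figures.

Peak time t_p = π/ω_d, so ω_d = π/t_p = π/0.00378 = 831 rad/s.
ω_n = ω_d/√(1−ζ²) = 831/√0.685 = 1000 rad/s.

ω_n ≈ 1000 rad/s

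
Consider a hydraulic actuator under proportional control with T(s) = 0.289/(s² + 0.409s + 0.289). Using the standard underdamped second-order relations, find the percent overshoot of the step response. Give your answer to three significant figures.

%OS ≈ 27.5%

ω_n = √0.289 = 0.538 rad/s; ζ = 0.409/(2·0.538) = 0.380.
Overshoot: exp(−π·0.380/√(1−0.380²)) = 0.275, i.e. 27.5%.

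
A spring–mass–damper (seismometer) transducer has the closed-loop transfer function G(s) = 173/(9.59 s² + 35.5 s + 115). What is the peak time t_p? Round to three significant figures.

Dividing through by 9.59: denominator becomes s² + 3.702 s + 11.99.
So ω_n = √11.99 = 3.46 rad/s and ζ = 3.702/(2·3.46) = 0.534.
ω_d = 3.46·√(1 − 0.534²) = 2.93 rad/s. t_p = π/ω_d = 1.07 s.

t_p ≈ 1.07 s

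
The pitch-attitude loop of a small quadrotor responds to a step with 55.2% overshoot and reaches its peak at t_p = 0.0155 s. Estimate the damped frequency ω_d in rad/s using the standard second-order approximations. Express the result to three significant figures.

ω_d ≈ 203 rad/s

t_p = π/ω_d, so ω_d = π/0.0155 = 203 rad/s.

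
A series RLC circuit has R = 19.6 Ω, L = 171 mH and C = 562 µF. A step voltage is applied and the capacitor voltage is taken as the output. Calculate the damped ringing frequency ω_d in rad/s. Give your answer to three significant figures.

ω_d ≈ 84.4 rad/s

For a series RLC circuit (capacitor voltage as output), ω_n = 1/√(LC) = 1/√(171 mH · 562 µF) = 102 rad/s.
ζ = (R/2)·√(C/L) = (19.6/2)·√(562 µF/171 mH) = 0.562.
ω_d = ω_n√(1−ζ²) = 84.4 rad/s.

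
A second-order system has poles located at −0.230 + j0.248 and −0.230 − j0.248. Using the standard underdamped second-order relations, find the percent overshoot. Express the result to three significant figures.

With σ = 0.230, ω_d = 0.248: ω_n = √(σ²+ω_d²) = 0.338 rad/s, ζ = σ/ω_n = 0.680.
%OS = 100·exp(−πζ/√(1−ζ²)) = 5.43%.

%OS ≈ 5.43%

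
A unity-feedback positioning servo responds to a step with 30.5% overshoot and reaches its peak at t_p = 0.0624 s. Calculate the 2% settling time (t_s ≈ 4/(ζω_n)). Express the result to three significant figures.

The overshoot fixes ζ = −ln(OS)/√(π²+ln²(OS)) = 0.354.
From t_p = π/ω_d, ω_d = π/0.0624 = 50.3 rad/s, so ω_n = ω_d/√(1−ζ²) = 53.8 rad/s.
t_s ≈ 4/(ζω_n) = 4/(0.354·53.8) = 0.210 s.

t_s ≈ 0.210 s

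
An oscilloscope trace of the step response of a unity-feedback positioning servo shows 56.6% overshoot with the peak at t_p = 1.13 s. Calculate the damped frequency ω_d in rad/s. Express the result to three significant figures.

ω_d ≈ 2.78 rad/s

t_p = π/ω_d, so ω_d = π/1.13 = 2.78 rad/s.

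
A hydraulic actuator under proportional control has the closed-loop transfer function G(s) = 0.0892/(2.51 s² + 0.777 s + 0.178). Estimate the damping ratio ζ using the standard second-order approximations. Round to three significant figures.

ζ ≈ 0.581

Dividing through by 2.51: denominator becomes s² + 0.3096 s + 0.07092.
So ω_n = √0.07092 = 0.266 rad/s and ζ = 0.3096/(2·0.266) = 0.581.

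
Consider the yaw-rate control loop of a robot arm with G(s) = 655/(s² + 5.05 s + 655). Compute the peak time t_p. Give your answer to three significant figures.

ω_n = √655 = 25.6 rad/s; ζ = 5.05/(2·25.6) = 0.0987.
ω_d = ω_n√(1−ζ²) = 25.5 rad/s. Then t_p = π/ω_d = 0.123 s.

t_p ≈ 0.123 s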